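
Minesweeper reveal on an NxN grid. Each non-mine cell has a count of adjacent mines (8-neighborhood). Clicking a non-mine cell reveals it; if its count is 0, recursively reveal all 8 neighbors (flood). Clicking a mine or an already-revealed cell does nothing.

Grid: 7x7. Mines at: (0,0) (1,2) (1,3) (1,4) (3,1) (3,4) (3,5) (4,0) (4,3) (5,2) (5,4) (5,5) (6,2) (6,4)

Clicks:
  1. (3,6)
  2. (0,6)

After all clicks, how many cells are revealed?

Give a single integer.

Click 1 (3,6) count=1: revealed 1 new [(3,6)] -> total=1
Click 2 (0,6) count=0: revealed 6 new [(0,5) (0,6) (1,5) (1,6) (2,5) (2,6)] -> total=7

Answer: 7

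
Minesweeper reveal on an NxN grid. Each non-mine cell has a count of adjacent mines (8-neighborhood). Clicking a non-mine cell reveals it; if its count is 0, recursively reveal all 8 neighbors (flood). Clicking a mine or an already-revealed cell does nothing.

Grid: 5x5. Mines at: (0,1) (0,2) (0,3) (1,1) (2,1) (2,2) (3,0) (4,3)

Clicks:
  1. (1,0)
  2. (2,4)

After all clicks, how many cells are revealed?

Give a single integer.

Click 1 (1,0) count=3: revealed 1 new [(1,0)] -> total=1
Click 2 (2,4) count=0: revealed 6 new [(1,3) (1,4) (2,3) (2,4) (3,3) (3,4)] -> total=7

Answer: 7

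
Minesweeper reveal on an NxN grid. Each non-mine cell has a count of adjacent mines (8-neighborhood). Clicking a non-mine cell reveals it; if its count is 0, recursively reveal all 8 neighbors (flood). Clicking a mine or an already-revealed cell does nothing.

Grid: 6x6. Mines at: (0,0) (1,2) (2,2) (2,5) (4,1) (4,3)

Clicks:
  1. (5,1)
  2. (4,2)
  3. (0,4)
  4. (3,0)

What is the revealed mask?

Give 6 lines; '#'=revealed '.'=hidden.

Answer: ...###
...###
......
#.....
..#...
.#....

Derivation:
Click 1 (5,1) count=1: revealed 1 new [(5,1)] -> total=1
Click 2 (4,2) count=2: revealed 1 new [(4,2)] -> total=2
Click 3 (0,4) count=0: revealed 6 new [(0,3) (0,4) (0,5) (1,3) (1,4) (1,5)] -> total=8
Click 4 (3,0) count=1: revealed 1 new [(3,0)] -> total=9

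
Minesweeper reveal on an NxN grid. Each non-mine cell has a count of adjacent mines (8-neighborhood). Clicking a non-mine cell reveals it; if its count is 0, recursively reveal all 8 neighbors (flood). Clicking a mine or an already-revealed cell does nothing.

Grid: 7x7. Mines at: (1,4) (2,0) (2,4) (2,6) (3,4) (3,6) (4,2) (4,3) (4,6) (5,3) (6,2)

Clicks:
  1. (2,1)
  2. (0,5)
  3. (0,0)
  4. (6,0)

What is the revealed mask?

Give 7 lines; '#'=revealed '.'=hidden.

Click 1 (2,1) count=1: revealed 1 new [(2,1)] -> total=1
Click 2 (0,5) count=1: revealed 1 new [(0,5)] -> total=2
Click 3 (0,0) count=0: revealed 13 new [(0,0) (0,1) (0,2) (0,3) (1,0) (1,1) (1,2) (1,3) (2,2) (2,3) (3,1) (3,2) (3,3)] -> total=15
Click 4 (6,0) count=0: revealed 7 new [(3,0) (4,0) (4,1) (5,0) (5,1) (6,0) (6,1)] -> total=22

Answer: ####.#.
####...
.###...
####...
##.....
##.....
##.....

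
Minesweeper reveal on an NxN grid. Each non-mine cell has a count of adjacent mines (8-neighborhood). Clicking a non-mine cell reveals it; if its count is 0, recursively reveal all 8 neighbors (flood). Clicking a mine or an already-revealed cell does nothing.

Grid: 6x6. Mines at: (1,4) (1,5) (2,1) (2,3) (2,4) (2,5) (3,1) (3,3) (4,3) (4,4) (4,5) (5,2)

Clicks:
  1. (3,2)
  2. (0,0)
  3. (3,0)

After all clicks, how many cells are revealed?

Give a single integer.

Click 1 (3,2) count=5: revealed 1 new [(3,2)] -> total=1
Click 2 (0,0) count=0: revealed 8 new [(0,0) (0,1) (0,2) (0,3) (1,0) (1,1) (1,2) (1,3)] -> total=9
Click 3 (3,0) count=2: revealed 1 new [(3,0)] -> total=10

Answer: 10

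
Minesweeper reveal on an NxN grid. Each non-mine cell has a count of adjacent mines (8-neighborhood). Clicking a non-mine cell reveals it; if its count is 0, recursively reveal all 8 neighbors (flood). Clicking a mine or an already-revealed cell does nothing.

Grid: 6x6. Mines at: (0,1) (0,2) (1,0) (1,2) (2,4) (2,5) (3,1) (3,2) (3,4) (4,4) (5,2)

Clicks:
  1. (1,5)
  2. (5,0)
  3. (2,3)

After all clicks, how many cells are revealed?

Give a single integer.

Click 1 (1,5) count=2: revealed 1 new [(1,5)] -> total=1
Click 2 (5,0) count=0: revealed 4 new [(4,0) (4,1) (5,0) (5,1)] -> total=5
Click 3 (2,3) count=4: revealed 1 new [(2,3)] -> total=6

Answer: 6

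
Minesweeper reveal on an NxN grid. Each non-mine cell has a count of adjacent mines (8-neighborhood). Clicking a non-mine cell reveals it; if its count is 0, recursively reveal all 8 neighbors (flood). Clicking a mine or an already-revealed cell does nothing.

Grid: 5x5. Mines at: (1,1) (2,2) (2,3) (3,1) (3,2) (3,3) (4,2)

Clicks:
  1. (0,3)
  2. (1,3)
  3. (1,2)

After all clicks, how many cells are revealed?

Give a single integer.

Answer: 6

Derivation:
Click 1 (0,3) count=0: revealed 6 new [(0,2) (0,3) (0,4) (1,2) (1,3) (1,4)] -> total=6
Click 2 (1,3) count=2: revealed 0 new [(none)] -> total=6
Click 3 (1,2) count=3: revealed 0 new [(none)] -> total=6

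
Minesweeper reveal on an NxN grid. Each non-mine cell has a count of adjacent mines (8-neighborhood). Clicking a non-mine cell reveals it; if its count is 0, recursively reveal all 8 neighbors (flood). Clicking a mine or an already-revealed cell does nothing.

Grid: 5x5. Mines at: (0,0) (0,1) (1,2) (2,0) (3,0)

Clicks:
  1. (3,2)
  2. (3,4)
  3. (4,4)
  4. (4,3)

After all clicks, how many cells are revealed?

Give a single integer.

Answer: 16

Derivation:
Click 1 (3,2) count=0: revealed 16 new [(0,3) (0,4) (1,3) (1,4) (2,1) (2,2) (2,3) (2,4) (3,1) (3,2) (3,3) (3,4) (4,1) (4,2) (4,3) (4,4)] -> total=16
Click 2 (3,4) count=0: revealed 0 new [(none)] -> total=16
Click 3 (4,4) count=0: revealed 0 new [(none)] -> total=16
Click 4 (4,3) count=0: revealed 0 new [(none)] -> total=16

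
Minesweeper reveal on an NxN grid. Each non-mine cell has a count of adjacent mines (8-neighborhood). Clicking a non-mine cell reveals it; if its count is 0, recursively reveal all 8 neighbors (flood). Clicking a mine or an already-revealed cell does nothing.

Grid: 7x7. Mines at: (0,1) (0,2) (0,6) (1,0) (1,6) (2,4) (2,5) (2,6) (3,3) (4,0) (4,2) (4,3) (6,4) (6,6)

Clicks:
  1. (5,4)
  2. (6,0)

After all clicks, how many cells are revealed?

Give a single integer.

Answer: 9

Derivation:
Click 1 (5,4) count=2: revealed 1 new [(5,4)] -> total=1
Click 2 (6,0) count=0: revealed 8 new [(5,0) (5,1) (5,2) (5,3) (6,0) (6,1) (6,2) (6,3)] -> total=9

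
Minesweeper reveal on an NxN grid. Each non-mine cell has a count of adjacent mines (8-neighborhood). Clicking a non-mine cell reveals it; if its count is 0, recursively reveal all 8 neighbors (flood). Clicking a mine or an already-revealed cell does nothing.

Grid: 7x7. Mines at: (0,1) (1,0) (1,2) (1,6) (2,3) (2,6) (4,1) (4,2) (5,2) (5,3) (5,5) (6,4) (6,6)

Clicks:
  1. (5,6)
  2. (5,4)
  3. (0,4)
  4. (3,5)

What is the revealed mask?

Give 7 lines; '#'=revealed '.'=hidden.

Answer: ...###.
...###.
.......
.....#.
.......
....#.#
.......

Derivation:
Click 1 (5,6) count=2: revealed 1 new [(5,6)] -> total=1
Click 2 (5,4) count=3: revealed 1 new [(5,4)] -> total=2
Click 3 (0,4) count=0: revealed 6 new [(0,3) (0,4) (0,5) (1,3) (1,4) (1,5)] -> total=8
Click 4 (3,5) count=1: revealed 1 new [(3,5)] -> total=9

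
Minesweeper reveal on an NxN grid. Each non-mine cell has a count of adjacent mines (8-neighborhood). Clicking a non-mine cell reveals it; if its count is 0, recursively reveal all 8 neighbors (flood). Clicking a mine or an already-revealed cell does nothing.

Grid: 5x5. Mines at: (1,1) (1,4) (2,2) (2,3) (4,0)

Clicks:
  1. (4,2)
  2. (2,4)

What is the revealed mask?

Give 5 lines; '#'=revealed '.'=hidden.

Answer: .....
.....
....#
.####
.####

Derivation:
Click 1 (4,2) count=0: revealed 8 new [(3,1) (3,2) (3,3) (3,4) (4,1) (4,2) (4,3) (4,4)] -> total=8
Click 2 (2,4) count=2: revealed 1 new [(2,4)] -> total=9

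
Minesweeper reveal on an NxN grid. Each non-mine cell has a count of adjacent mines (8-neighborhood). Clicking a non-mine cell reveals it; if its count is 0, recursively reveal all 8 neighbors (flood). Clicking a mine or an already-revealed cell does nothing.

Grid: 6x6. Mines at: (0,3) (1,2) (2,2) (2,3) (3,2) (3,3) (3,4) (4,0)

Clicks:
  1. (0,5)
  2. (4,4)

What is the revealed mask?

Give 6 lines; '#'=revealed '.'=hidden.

Click 1 (0,5) count=0: revealed 6 new [(0,4) (0,5) (1,4) (1,5) (2,4) (2,5)] -> total=6
Click 2 (4,4) count=2: revealed 1 new [(4,4)] -> total=7

Answer: ....##
....##
....##
......
....#.
......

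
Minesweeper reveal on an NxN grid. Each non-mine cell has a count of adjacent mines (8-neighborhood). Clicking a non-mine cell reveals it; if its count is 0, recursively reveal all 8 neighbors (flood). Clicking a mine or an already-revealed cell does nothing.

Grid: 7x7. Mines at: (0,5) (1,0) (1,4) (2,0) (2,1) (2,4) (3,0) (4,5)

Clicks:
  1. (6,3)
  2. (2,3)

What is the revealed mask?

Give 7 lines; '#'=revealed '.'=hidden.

Click 1 (6,3) count=0: revealed 23 new [(3,1) (3,2) (3,3) (3,4) (4,0) (4,1) (4,2) (4,3) (4,4) (5,0) (5,1) (5,2) (5,3) (5,4) (5,5) (5,6) (6,0) (6,1) (6,2) (6,3) (6,4) (6,5) (6,6)] -> total=23
Click 2 (2,3) count=2: revealed 1 new [(2,3)] -> total=24

Answer: .......
.......
...#...
.####..
#####..
#######
#######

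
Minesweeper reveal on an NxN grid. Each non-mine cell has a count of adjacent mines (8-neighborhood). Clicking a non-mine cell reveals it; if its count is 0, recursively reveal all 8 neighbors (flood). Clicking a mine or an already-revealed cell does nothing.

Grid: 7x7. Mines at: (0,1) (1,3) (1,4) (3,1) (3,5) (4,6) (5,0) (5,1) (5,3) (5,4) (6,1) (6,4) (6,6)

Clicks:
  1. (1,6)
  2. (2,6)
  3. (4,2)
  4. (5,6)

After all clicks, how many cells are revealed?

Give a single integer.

Click 1 (1,6) count=0: revealed 6 new [(0,5) (0,6) (1,5) (1,6) (2,5) (2,6)] -> total=6
Click 2 (2,6) count=1: revealed 0 new [(none)] -> total=6
Click 3 (4,2) count=3: revealed 1 new [(4,2)] -> total=7
Click 4 (5,6) count=2: revealed 1 new [(5,6)] -> total=8

Answer: 8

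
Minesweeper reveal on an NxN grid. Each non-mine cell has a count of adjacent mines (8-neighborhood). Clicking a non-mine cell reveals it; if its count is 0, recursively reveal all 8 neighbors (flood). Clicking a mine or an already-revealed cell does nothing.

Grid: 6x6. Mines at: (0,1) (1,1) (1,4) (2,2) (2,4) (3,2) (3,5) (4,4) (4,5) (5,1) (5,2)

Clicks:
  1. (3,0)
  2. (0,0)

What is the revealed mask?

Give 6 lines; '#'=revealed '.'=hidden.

Answer: #.....
......
##....
##....
##....
......

Derivation:
Click 1 (3,0) count=0: revealed 6 new [(2,0) (2,1) (3,0) (3,1) (4,0) (4,1)] -> total=6
Click 2 (0,0) count=2: revealed 1 new [(0,0)] -> total=7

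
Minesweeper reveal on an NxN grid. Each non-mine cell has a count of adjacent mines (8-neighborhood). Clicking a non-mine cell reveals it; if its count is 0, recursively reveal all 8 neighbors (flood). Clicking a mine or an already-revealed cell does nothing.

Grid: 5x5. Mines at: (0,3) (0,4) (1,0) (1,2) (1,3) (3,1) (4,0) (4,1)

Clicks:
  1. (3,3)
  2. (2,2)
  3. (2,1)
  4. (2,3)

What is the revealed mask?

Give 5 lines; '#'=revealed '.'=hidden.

Answer: .....
.....
.####
..###
..###

Derivation:
Click 1 (3,3) count=0: revealed 9 new [(2,2) (2,3) (2,4) (3,2) (3,3) (3,4) (4,2) (4,3) (4,4)] -> total=9
Click 2 (2,2) count=3: revealed 0 new [(none)] -> total=9
Click 3 (2,1) count=3: revealed 1 new [(2,1)] -> total=10
Click 4 (2,3) count=2: revealed 0 new [(none)] -> total=10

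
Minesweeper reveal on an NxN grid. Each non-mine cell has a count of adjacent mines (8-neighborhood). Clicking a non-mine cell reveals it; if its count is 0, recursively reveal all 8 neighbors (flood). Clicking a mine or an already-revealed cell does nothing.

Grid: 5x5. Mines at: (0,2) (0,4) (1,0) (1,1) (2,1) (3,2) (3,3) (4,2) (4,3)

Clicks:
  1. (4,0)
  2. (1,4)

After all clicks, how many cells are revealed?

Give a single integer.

Answer: 5

Derivation:
Click 1 (4,0) count=0: revealed 4 new [(3,0) (3,1) (4,0) (4,1)] -> total=4
Click 2 (1,4) count=1: revealed 1 new [(1,4)] -> total=5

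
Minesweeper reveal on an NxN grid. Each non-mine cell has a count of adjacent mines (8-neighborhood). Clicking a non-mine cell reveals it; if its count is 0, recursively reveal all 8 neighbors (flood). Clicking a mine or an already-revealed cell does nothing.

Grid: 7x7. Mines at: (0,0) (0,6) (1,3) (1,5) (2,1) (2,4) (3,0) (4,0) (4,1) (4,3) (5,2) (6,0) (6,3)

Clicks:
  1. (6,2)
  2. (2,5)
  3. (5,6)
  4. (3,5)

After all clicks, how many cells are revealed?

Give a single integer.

Click 1 (6,2) count=2: revealed 1 new [(6,2)] -> total=1
Click 2 (2,5) count=2: revealed 1 new [(2,5)] -> total=2
Click 3 (5,6) count=0: revealed 13 new [(2,6) (3,4) (3,5) (3,6) (4,4) (4,5) (4,6) (5,4) (5,5) (5,6) (6,4) (6,5) (6,6)] -> total=15
Click 4 (3,5) count=1: revealed 0 new [(none)] -> total=15

Answer: 15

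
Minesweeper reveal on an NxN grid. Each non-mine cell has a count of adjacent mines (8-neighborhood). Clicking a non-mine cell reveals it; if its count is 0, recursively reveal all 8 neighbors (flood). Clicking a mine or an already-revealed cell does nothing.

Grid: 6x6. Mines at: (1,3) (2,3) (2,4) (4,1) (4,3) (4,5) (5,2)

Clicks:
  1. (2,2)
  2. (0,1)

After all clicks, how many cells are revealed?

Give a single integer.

Answer: 12

Derivation:
Click 1 (2,2) count=2: revealed 1 new [(2,2)] -> total=1
Click 2 (0,1) count=0: revealed 11 new [(0,0) (0,1) (0,2) (1,0) (1,1) (1,2) (2,0) (2,1) (3,0) (3,1) (3,2)] -> total=12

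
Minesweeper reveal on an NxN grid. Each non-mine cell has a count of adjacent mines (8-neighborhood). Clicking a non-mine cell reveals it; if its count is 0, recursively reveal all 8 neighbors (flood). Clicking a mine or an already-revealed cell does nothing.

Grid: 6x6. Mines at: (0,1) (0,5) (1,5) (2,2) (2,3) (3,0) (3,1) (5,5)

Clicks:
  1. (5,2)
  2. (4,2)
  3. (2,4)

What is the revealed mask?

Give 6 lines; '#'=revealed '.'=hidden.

Click 1 (5,2) count=0: revealed 13 new [(3,2) (3,3) (3,4) (4,0) (4,1) (4,2) (4,3) (4,4) (5,0) (5,1) (5,2) (5,3) (5,4)] -> total=13
Click 2 (4,2) count=1: revealed 0 new [(none)] -> total=13
Click 3 (2,4) count=2: revealed 1 new [(2,4)] -> total=14

Answer: ......
......
....#.
..###.
#####.
#####.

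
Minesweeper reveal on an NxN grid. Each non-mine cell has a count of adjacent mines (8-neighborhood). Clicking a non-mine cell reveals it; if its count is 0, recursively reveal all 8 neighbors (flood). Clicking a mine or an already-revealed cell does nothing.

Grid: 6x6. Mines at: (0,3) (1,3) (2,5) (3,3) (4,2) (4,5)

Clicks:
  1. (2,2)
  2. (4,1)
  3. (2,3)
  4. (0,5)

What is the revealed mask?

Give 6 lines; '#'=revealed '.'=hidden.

Click 1 (2,2) count=2: revealed 1 new [(2,2)] -> total=1
Click 2 (4,1) count=1: revealed 1 new [(4,1)] -> total=2
Click 3 (2,3) count=2: revealed 1 new [(2,3)] -> total=3
Click 4 (0,5) count=0: revealed 4 new [(0,4) (0,5) (1,4) (1,5)] -> total=7

Answer: ....##
....##
..##..
......
.#....
......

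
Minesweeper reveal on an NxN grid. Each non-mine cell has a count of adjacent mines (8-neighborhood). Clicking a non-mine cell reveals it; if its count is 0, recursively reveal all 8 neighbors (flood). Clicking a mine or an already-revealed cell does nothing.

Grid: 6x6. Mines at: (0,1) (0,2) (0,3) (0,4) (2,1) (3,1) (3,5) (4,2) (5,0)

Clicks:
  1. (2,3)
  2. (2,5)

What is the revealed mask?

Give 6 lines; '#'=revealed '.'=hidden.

Click 1 (2,3) count=0: revealed 9 new [(1,2) (1,3) (1,4) (2,2) (2,3) (2,4) (3,2) (3,3) (3,4)] -> total=9
Click 2 (2,5) count=1: revealed 1 new [(2,5)] -> total=10

Answer: ......
..###.
..####
..###.
......
......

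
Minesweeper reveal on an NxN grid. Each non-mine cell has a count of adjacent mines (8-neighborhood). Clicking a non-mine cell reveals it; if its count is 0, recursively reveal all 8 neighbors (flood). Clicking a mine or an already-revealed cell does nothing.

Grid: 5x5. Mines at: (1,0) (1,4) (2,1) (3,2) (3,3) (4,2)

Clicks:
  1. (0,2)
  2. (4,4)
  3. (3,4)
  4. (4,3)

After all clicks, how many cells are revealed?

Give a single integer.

Click 1 (0,2) count=0: revealed 6 new [(0,1) (0,2) (0,3) (1,1) (1,2) (1,3)] -> total=6
Click 2 (4,4) count=1: revealed 1 new [(4,4)] -> total=7
Click 3 (3,4) count=1: revealed 1 new [(3,4)] -> total=8
Click 4 (4,3) count=3: revealed 1 new [(4,3)] -> total=9

Answer: 9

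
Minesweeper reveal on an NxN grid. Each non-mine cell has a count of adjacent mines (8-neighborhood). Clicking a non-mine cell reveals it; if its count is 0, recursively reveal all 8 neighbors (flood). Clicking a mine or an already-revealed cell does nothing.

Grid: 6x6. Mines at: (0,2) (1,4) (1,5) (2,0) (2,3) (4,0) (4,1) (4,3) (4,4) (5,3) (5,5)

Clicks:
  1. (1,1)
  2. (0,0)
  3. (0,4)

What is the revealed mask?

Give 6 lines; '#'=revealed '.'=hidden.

Answer: ##..#.
##....
......
......
......
......

Derivation:
Click 1 (1,1) count=2: revealed 1 new [(1,1)] -> total=1
Click 2 (0,0) count=0: revealed 3 new [(0,0) (0,1) (1,0)] -> total=4
Click 3 (0,4) count=2: revealed 1 new [(0,4)] -> total=5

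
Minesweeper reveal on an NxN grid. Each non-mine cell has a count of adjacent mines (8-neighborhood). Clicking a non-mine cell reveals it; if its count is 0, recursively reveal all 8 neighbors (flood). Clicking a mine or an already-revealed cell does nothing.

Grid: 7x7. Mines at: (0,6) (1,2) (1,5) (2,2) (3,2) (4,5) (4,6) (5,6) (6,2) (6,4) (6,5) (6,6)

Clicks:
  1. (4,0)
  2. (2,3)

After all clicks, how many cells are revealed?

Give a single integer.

Answer: 15

Derivation:
Click 1 (4,0) count=0: revealed 14 new [(0,0) (0,1) (1,0) (1,1) (2,0) (2,1) (3,0) (3,1) (4,0) (4,1) (5,0) (5,1) (6,0) (6,1)] -> total=14
Click 2 (2,3) count=3: revealed 1 new [(2,3)] -> total=15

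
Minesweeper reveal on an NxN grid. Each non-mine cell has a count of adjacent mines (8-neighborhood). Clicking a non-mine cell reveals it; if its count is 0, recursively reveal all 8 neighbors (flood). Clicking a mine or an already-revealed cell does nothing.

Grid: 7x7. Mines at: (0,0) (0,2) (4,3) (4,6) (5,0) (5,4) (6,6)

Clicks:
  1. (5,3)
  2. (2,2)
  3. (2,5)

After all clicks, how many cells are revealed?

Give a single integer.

Click 1 (5,3) count=2: revealed 1 new [(5,3)] -> total=1
Click 2 (2,2) count=0: revealed 28 new [(0,3) (0,4) (0,5) (0,6) (1,0) (1,1) (1,2) (1,3) (1,4) (1,5) (1,6) (2,0) (2,1) (2,2) (2,3) (2,4) (2,5) (2,6) (3,0) (3,1) (3,2) (3,3) (3,4) (3,5) (3,6) (4,0) (4,1) (4,2)] -> total=29
Click 3 (2,5) count=0: revealed 0 new [(none)] -> total=29

Answer: 29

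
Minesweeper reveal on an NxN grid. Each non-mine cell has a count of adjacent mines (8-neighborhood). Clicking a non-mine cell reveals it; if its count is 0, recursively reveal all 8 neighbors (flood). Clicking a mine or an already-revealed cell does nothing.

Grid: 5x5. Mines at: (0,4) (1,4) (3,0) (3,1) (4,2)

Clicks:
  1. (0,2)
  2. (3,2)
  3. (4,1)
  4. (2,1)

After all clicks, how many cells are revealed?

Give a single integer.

Click 1 (0,2) count=0: revealed 12 new [(0,0) (0,1) (0,2) (0,3) (1,0) (1,1) (1,2) (1,3) (2,0) (2,1) (2,2) (2,3)] -> total=12
Click 2 (3,2) count=2: revealed 1 new [(3,2)] -> total=13
Click 3 (4,1) count=3: revealed 1 new [(4,1)] -> total=14
Click 4 (2,1) count=2: revealed 0 new [(none)] -> total=14

Answer: 14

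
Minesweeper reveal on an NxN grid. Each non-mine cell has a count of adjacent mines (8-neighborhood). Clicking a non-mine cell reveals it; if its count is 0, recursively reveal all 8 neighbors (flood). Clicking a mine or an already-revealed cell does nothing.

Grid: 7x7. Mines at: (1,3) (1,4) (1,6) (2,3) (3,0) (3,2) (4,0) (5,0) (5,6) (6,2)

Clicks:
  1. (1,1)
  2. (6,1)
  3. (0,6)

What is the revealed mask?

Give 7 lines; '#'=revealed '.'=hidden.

Click 1 (1,1) count=0: revealed 9 new [(0,0) (0,1) (0,2) (1,0) (1,1) (1,2) (2,0) (2,1) (2,2)] -> total=9
Click 2 (6,1) count=2: revealed 1 new [(6,1)] -> total=10
Click 3 (0,6) count=1: revealed 1 new [(0,6)] -> total=11

Answer: ###...#
###....
###....
.......
.......
.......
.#.....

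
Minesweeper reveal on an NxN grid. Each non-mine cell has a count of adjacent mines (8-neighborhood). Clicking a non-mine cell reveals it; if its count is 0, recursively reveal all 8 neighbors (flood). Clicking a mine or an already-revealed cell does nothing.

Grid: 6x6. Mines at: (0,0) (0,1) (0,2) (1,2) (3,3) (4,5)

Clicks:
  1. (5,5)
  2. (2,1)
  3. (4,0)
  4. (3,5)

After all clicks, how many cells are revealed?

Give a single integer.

Answer: 20

Derivation:
Click 1 (5,5) count=1: revealed 1 new [(5,5)] -> total=1
Click 2 (2,1) count=1: revealed 1 new [(2,1)] -> total=2
Click 3 (4,0) count=0: revealed 17 new [(1,0) (1,1) (2,0) (2,2) (3,0) (3,1) (3,2) (4,0) (4,1) (4,2) (4,3) (4,4) (5,0) (5,1) (5,2) (5,3) (5,4)] -> total=19
Click 4 (3,5) count=1: revealed 1 new [(3,5)] -> total=20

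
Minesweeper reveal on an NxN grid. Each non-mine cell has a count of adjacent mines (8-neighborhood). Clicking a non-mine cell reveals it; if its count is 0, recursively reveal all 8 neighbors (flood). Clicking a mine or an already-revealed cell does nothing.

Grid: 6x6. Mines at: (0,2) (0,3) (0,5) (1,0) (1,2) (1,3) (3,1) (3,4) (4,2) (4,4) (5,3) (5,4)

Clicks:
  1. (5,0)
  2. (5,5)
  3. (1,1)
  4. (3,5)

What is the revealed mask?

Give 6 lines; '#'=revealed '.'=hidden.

Answer: ......
.#....
......
.....#
##....
##...#

Derivation:
Click 1 (5,0) count=0: revealed 4 new [(4,0) (4,1) (5,0) (5,1)] -> total=4
Click 2 (5,5) count=2: revealed 1 new [(5,5)] -> total=5
Click 3 (1,1) count=3: revealed 1 new [(1,1)] -> total=6
Click 4 (3,5) count=2: revealed 1 new [(3,5)] -> total=7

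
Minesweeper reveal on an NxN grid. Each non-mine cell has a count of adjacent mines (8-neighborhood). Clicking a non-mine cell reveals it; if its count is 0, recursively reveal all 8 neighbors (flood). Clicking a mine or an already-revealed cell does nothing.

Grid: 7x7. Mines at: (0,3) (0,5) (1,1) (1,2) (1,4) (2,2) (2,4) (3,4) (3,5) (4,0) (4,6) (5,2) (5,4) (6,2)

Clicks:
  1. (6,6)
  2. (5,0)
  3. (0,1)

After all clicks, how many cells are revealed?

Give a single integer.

Answer: 6

Derivation:
Click 1 (6,6) count=0: revealed 4 new [(5,5) (5,6) (6,5) (6,6)] -> total=4
Click 2 (5,0) count=1: revealed 1 new [(5,0)] -> total=5
Click 3 (0,1) count=2: revealed 1 new [(0,1)] -> total=6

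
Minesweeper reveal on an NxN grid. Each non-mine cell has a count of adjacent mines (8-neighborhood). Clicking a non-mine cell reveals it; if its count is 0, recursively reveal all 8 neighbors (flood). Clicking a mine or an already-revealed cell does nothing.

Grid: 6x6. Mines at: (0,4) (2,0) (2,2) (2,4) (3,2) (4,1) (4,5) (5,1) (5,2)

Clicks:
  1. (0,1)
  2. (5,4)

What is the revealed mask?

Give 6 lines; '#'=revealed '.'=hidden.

Answer: ####..
####..
......
......
......
....#.

Derivation:
Click 1 (0,1) count=0: revealed 8 new [(0,0) (0,1) (0,2) (0,3) (1,0) (1,1) (1,2) (1,3)] -> total=8
Click 2 (5,4) count=1: revealed 1 new [(5,4)] -> total=9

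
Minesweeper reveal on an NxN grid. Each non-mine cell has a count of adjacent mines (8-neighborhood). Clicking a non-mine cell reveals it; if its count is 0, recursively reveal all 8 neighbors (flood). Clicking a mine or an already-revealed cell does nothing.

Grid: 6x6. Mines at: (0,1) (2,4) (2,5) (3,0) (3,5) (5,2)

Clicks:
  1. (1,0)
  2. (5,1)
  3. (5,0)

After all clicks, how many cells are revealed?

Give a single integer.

Answer: 5

Derivation:
Click 1 (1,0) count=1: revealed 1 new [(1,0)] -> total=1
Click 2 (5,1) count=1: revealed 1 new [(5,1)] -> total=2
Click 3 (5,0) count=0: revealed 3 new [(4,0) (4,1) (5,0)] -> total=5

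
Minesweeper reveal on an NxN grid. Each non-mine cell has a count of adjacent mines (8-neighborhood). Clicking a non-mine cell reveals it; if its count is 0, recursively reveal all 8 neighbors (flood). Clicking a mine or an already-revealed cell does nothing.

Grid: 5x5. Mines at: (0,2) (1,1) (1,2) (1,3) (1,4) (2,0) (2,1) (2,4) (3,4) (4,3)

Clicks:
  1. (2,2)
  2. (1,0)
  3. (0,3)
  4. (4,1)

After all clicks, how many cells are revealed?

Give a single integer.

Click 1 (2,2) count=4: revealed 1 new [(2,2)] -> total=1
Click 2 (1,0) count=3: revealed 1 new [(1,0)] -> total=2
Click 3 (0,3) count=4: revealed 1 new [(0,3)] -> total=3
Click 4 (4,1) count=0: revealed 6 new [(3,0) (3,1) (3,2) (4,0) (4,1) (4,2)] -> total=9

Answer: 9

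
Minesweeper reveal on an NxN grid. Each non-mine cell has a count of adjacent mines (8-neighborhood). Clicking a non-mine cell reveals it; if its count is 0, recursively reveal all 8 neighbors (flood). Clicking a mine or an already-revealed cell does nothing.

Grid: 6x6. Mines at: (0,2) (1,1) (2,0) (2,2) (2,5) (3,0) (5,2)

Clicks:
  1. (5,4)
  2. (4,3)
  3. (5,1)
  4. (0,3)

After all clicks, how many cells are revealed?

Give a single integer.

Click 1 (5,4) count=0: revealed 9 new [(3,3) (3,4) (3,5) (4,3) (4,4) (4,5) (5,3) (5,4) (5,5)] -> total=9
Click 2 (4,3) count=1: revealed 0 new [(none)] -> total=9
Click 3 (5,1) count=1: revealed 1 new [(5,1)] -> total=10
Click 4 (0,3) count=1: revealed 1 new [(0,3)] -> total=11

Answer: 11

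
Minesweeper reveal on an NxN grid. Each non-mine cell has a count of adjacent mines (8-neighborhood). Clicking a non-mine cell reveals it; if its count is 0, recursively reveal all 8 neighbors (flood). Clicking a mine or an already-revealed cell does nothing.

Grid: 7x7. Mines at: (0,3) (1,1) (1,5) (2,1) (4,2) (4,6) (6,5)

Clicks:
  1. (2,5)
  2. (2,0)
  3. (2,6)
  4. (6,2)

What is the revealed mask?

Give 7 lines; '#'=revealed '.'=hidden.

Click 1 (2,5) count=1: revealed 1 new [(2,5)] -> total=1
Click 2 (2,0) count=2: revealed 1 new [(2,0)] -> total=2
Click 3 (2,6) count=1: revealed 1 new [(2,6)] -> total=3
Click 4 (6,2) count=0: revealed 14 new [(3,0) (3,1) (4,0) (4,1) (5,0) (5,1) (5,2) (5,3) (5,4) (6,0) (6,1) (6,2) (6,3) (6,4)] -> total=17

Answer: .......
.......
#....##
##.....
##.....
#####..
#####..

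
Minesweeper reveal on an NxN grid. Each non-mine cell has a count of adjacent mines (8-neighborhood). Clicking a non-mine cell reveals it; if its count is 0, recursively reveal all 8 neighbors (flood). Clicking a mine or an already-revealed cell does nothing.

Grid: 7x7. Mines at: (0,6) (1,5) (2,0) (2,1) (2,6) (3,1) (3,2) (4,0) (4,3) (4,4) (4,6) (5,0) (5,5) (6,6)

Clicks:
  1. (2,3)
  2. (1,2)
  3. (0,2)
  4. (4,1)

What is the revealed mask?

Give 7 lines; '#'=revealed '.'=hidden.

Answer: #####..
#####..
..###..
.......
.#.....
.......
.......

Derivation:
Click 1 (2,3) count=1: revealed 1 new [(2,3)] -> total=1
Click 2 (1,2) count=1: revealed 1 new [(1,2)] -> total=2
Click 3 (0,2) count=0: revealed 11 new [(0,0) (0,1) (0,2) (0,3) (0,4) (1,0) (1,1) (1,3) (1,4) (2,2) (2,4)] -> total=13
Click 4 (4,1) count=4: revealed 1 new [(4,1)] -> total=14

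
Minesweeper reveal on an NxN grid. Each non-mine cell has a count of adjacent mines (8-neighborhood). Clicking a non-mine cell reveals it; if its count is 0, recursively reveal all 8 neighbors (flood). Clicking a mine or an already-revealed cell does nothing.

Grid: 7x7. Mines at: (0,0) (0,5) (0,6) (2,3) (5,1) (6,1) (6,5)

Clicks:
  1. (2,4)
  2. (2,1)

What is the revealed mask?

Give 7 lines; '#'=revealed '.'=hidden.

Answer: .......
###....
###.#..
###....
###....
.......
.......

Derivation:
Click 1 (2,4) count=1: revealed 1 new [(2,4)] -> total=1
Click 2 (2,1) count=0: revealed 12 new [(1,0) (1,1) (1,2) (2,0) (2,1) (2,2) (3,0) (3,1) (3,2) (4,0) (4,1) (4,2)] -> total=13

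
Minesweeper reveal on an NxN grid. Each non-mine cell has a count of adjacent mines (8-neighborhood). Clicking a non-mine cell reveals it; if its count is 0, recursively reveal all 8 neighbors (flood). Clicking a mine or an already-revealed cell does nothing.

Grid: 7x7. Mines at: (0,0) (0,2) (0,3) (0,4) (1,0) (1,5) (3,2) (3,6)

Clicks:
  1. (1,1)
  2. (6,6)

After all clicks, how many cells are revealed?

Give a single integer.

Click 1 (1,1) count=3: revealed 1 new [(1,1)] -> total=1
Click 2 (6,6) count=0: revealed 31 new [(2,0) (2,1) (2,3) (2,4) (2,5) (3,0) (3,1) (3,3) (3,4) (3,5) (4,0) (4,1) (4,2) (4,3) (4,4) (4,5) (4,6) (5,0) (5,1) (5,2) (5,3) (5,4) (5,5) (5,6) (6,0) (6,1) (6,2) (6,3) (6,4) (6,5) (6,6)] -> total=32

Answer: 32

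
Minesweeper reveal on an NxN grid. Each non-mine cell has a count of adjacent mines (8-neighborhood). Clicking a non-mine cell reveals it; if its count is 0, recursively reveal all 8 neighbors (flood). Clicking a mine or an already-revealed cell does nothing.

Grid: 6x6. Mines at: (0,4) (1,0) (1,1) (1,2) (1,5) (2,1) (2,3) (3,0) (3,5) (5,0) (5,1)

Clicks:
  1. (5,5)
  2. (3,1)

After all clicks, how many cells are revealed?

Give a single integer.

Answer: 12

Derivation:
Click 1 (5,5) count=0: revealed 11 new [(3,2) (3,3) (3,4) (4,2) (4,3) (4,4) (4,5) (5,2) (5,3) (5,4) (5,5)] -> total=11
Click 2 (3,1) count=2: revealed 1 new [(3,1)] -> total=12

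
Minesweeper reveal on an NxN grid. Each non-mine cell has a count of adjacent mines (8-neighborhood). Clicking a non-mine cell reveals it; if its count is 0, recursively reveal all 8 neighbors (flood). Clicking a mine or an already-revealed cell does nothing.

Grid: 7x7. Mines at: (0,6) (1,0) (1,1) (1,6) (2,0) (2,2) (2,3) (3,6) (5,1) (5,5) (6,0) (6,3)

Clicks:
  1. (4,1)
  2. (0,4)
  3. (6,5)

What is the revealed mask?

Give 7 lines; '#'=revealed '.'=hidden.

Click 1 (4,1) count=1: revealed 1 new [(4,1)] -> total=1
Click 2 (0,4) count=0: revealed 8 new [(0,2) (0,3) (0,4) (0,5) (1,2) (1,3) (1,4) (1,5)] -> total=9
Click 3 (6,5) count=1: revealed 1 new [(6,5)] -> total=10

Answer: ..####.
..####.
.......
.......
.#.....
.......
.....#.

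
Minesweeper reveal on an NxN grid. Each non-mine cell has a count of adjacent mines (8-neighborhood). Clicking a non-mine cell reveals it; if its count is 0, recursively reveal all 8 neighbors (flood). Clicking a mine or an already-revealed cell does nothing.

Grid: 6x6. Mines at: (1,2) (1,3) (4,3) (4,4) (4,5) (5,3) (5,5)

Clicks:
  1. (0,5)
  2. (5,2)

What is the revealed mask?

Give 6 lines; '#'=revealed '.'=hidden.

Answer: ....##
....##
....##
....##
......
..#...

Derivation:
Click 1 (0,5) count=0: revealed 8 new [(0,4) (0,5) (1,4) (1,5) (2,4) (2,5) (3,4) (3,5)] -> total=8
Click 2 (5,2) count=2: revealed 1 new [(5,2)] -> total=9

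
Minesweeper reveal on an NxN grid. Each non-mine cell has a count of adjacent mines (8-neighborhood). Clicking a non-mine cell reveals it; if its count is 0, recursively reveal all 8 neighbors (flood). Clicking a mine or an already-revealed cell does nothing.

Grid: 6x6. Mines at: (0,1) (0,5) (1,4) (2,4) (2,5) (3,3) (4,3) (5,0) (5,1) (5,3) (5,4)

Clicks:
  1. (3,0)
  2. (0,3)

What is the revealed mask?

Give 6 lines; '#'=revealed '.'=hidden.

Click 1 (3,0) count=0: revealed 12 new [(1,0) (1,1) (1,2) (2,0) (2,1) (2,2) (3,0) (3,1) (3,2) (4,0) (4,1) (4,2)] -> total=12
Click 2 (0,3) count=1: revealed 1 new [(0,3)] -> total=13

Answer: ...#..
###...
###...
###...
###...
......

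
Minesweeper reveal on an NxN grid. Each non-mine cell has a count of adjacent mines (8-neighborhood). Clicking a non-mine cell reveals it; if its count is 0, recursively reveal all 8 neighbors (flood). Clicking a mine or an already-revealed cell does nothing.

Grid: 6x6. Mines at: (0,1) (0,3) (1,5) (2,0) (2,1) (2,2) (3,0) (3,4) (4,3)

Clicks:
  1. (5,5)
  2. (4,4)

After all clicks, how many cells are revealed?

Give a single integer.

Answer: 4

Derivation:
Click 1 (5,5) count=0: revealed 4 new [(4,4) (4,5) (5,4) (5,5)] -> total=4
Click 2 (4,4) count=2: revealed 0 new [(none)] -> total=4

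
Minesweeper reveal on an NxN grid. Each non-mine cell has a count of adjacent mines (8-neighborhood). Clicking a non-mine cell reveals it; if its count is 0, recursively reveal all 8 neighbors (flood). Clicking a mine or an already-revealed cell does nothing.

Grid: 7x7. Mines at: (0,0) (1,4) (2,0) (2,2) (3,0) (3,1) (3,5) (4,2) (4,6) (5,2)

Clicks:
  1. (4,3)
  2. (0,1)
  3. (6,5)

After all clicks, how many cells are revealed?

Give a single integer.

Answer: 12

Derivation:
Click 1 (4,3) count=2: revealed 1 new [(4,3)] -> total=1
Click 2 (0,1) count=1: revealed 1 new [(0,1)] -> total=2
Click 3 (6,5) count=0: revealed 10 new [(4,4) (4,5) (5,3) (5,4) (5,5) (5,6) (6,3) (6,4) (6,5) (6,6)] -> total=12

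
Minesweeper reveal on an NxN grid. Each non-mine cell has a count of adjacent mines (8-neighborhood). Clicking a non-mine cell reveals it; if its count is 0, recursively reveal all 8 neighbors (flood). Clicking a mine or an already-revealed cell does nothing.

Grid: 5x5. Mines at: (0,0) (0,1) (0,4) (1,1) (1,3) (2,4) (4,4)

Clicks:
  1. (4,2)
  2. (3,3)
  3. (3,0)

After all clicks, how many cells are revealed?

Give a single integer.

Click 1 (4,2) count=0: revealed 12 new [(2,0) (2,1) (2,2) (2,3) (3,0) (3,1) (3,2) (3,3) (4,0) (4,1) (4,2) (4,3)] -> total=12
Click 2 (3,3) count=2: revealed 0 new [(none)] -> total=12
Click 3 (3,0) count=0: revealed 0 new [(none)] -> total=12

Answer: 12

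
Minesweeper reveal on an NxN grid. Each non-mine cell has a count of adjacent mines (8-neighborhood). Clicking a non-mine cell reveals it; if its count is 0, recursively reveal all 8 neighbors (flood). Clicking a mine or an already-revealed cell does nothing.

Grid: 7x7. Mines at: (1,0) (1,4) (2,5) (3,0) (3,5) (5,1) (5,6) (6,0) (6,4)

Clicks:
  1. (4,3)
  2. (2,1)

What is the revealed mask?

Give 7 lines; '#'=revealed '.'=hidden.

Click 1 (4,3) count=0: revealed 21 new [(0,1) (0,2) (0,3) (1,1) (1,2) (1,3) (2,1) (2,2) (2,3) (2,4) (3,1) (3,2) (3,3) (3,4) (4,1) (4,2) (4,3) (4,4) (5,2) (5,3) (5,4)] -> total=21
Click 2 (2,1) count=2: revealed 0 new [(none)] -> total=21

Answer: .###...
.###...
.####..
.####..
.####..
..###..
.......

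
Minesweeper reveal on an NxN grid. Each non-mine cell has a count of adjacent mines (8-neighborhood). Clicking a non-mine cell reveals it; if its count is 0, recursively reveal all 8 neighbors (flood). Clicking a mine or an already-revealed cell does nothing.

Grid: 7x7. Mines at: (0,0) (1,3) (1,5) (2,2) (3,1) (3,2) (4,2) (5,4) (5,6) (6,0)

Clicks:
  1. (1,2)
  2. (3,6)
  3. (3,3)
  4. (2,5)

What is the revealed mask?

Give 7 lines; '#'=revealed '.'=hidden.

Answer: .......
..#....
...####
...####
...####
.......
.......

Derivation:
Click 1 (1,2) count=2: revealed 1 new [(1,2)] -> total=1
Click 2 (3,6) count=0: revealed 12 new [(2,3) (2,4) (2,5) (2,6) (3,3) (3,4) (3,5) (3,6) (4,3) (4,4) (4,5) (4,6)] -> total=13
Click 3 (3,3) count=3: revealed 0 new [(none)] -> total=13
Click 4 (2,5) count=1: revealed 0 new [(none)] -> total=13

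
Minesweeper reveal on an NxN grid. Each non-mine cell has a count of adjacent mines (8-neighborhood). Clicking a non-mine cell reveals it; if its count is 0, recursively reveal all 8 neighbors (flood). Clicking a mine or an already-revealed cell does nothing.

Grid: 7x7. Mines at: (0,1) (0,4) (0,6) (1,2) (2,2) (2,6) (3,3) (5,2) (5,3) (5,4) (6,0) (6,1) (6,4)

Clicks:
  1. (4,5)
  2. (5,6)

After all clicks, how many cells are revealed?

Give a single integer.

Answer: 8

Derivation:
Click 1 (4,5) count=1: revealed 1 new [(4,5)] -> total=1
Click 2 (5,6) count=0: revealed 7 new [(3,5) (3,6) (4,6) (5,5) (5,6) (6,5) (6,6)] -> total=8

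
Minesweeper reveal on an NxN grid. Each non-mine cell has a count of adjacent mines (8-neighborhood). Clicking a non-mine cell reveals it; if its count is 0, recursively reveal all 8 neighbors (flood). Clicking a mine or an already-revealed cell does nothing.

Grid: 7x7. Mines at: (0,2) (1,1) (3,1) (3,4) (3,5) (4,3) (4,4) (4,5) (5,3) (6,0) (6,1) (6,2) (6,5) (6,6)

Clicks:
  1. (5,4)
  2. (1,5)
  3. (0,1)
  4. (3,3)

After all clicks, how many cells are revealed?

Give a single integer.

Click 1 (5,4) count=5: revealed 1 new [(5,4)] -> total=1
Click 2 (1,5) count=0: revealed 12 new [(0,3) (0,4) (0,5) (0,6) (1,3) (1,4) (1,5) (1,6) (2,3) (2,4) (2,5) (2,6)] -> total=13
Click 3 (0,1) count=2: revealed 1 new [(0,1)] -> total=14
Click 4 (3,3) count=3: revealed 1 new [(3,3)] -> total=15

Answer: 15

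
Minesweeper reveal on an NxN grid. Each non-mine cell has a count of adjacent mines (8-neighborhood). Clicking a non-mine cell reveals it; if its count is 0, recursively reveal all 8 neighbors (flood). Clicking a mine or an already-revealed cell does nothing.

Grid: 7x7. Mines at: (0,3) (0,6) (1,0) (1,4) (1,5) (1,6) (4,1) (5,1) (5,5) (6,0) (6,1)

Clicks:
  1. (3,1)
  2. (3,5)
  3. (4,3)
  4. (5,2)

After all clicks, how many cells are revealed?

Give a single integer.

Answer: 26

Derivation:
Click 1 (3,1) count=1: revealed 1 new [(3,1)] -> total=1
Click 2 (3,5) count=0: revealed 25 new [(1,1) (1,2) (1,3) (2,1) (2,2) (2,3) (2,4) (2,5) (2,6) (3,2) (3,3) (3,4) (3,5) (3,6) (4,2) (4,3) (4,4) (4,5) (4,6) (5,2) (5,3) (5,4) (6,2) (6,3) (6,4)] -> total=26
Click 3 (4,3) count=0: revealed 0 new [(none)] -> total=26
Click 4 (5,2) count=3: revealed 0 new [(none)] -> total=26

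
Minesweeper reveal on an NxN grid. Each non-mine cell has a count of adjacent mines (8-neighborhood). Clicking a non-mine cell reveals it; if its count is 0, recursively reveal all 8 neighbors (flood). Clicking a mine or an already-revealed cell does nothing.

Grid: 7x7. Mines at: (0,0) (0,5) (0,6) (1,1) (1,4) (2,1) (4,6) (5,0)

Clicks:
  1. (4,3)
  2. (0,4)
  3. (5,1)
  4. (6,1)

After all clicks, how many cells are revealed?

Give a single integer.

Answer: 27

Derivation:
Click 1 (4,3) count=0: revealed 26 new [(2,2) (2,3) (2,4) (2,5) (3,1) (3,2) (3,3) (3,4) (3,5) (4,1) (4,2) (4,3) (4,4) (4,5) (5,1) (5,2) (5,3) (5,4) (5,5) (5,6) (6,1) (6,2) (6,3) (6,4) (6,5) (6,6)] -> total=26
Click 2 (0,4) count=2: revealed 1 new [(0,4)] -> total=27
Click 3 (5,1) count=1: revealed 0 new [(none)] -> total=27
Click 4 (6,1) count=1: revealed 0 new [(none)] -> total=27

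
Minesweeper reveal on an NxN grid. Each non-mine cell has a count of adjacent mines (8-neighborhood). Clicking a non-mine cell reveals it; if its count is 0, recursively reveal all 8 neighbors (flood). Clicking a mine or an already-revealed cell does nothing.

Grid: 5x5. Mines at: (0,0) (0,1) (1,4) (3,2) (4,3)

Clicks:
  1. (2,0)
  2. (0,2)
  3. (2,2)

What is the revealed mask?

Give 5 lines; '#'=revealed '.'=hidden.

Answer: ..#..
##...
###..
##...
##...

Derivation:
Click 1 (2,0) count=0: revealed 8 new [(1,0) (1,1) (2,0) (2,1) (3,0) (3,1) (4,0) (4,1)] -> total=8
Click 2 (0,2) count=1: revealed 1 new [(0,2)] -> total=9
Click 3 (2,2) count=1: revealed 1 new [(2,2)] -> total=10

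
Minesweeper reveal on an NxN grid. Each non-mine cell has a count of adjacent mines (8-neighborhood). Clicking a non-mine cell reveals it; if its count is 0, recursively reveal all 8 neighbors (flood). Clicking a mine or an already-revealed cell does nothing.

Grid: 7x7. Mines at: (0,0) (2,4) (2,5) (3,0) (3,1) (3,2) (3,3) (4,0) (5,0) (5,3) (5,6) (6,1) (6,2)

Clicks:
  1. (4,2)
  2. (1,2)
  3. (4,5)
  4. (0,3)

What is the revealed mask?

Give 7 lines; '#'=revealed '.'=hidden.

Click 1 (4,2) count=4: revealed 1 new [(4,2)] -> total=1
Click 2 (1,2) count=0: revealed 15 new [(0,1) (0,2) (0,3) (0,4) (0,5) (0,6) (1,1) (1,2) (1,3) (1,4) (1,5) (1,6) (2,1) (2,2) (2,3)] -> total=16
Click 3 (4,5) count=1: revealed 1 new [(4,5)] -> total=17
Click 4 (0,3) count=0: revealed 0 new [(none)] -> total=17

Answer: .######
.######
.###...
.......
..#..#.
.......
.......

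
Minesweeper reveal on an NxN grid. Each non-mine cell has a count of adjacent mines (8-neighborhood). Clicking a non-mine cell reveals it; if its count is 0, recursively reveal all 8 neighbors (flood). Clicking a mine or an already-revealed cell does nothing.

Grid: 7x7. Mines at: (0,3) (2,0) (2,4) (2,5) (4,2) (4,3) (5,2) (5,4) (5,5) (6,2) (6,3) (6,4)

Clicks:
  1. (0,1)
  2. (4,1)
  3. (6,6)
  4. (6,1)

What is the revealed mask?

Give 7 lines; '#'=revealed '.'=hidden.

Click 1 (0,1) count=0: revealed 6 new [(0,0) (0,1) (0,2) (1,0) (1,1) (1,2)] -> total=6
Click 2 (4,1) count=2: revealed 1 new [(4,1)] -> total=7
Click 3 (6,6) count=1: revealed 1 new [(6,6)] -> total=8
Click 4 (6,1) count=2: revealed 1 new [(6,1)] -> total=9

Answer: ###....
###....
.......
.......
.#.....
.......
.#....#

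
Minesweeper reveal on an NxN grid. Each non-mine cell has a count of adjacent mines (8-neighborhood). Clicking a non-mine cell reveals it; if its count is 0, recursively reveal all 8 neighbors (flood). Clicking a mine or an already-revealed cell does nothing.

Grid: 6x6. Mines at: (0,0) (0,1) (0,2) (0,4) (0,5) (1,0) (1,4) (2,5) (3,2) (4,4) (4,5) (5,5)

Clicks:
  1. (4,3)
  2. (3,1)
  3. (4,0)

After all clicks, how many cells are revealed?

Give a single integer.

Answer: 12

Derivation:
Click 1 (4,3) count=2: revealed 1 new [(4,3)] -> total=1
Click 2 (3,1) count=1: revealed 1 new [(3,1)] -> total=2
Click 3 (4,0) count=0: revealed 10 new [(2,0) (2,1) (3,0) (4,0) (4,1) (4,2) (5,0) (5,1) (5,2) (5,3)] -> total=12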